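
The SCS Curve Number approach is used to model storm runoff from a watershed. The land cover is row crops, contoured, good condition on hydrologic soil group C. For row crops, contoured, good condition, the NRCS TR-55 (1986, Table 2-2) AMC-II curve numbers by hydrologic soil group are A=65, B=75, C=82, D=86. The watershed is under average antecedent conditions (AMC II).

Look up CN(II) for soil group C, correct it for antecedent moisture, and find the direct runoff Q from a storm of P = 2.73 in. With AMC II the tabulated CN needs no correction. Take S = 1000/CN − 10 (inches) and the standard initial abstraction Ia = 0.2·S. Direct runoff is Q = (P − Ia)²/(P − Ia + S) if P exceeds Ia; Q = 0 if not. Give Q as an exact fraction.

Q = 29409483/25137100 in ≈ 1.170 in

NRCS table: row crops, contoured, good condition, soil group C → CN(II) = 82
AMC II — tabulated CN = 82 applies directly.
S = 1000/82 − 10 = 90/41 in ≈ 2.195 in
Ia = 0.2S: 0.2·2.195 = 0.439 in (exactly 18/41)
P − Ia = 2.730 − 0.439 = 9393/4100 ≈ 2.291 in (> 0, runoff occurs)
Q = (9393/4100)²/((9393/4100) + 90/41) = (88228449/16810000)/(18393/4100) = 29409483/25137100 in ≈ 1.170 in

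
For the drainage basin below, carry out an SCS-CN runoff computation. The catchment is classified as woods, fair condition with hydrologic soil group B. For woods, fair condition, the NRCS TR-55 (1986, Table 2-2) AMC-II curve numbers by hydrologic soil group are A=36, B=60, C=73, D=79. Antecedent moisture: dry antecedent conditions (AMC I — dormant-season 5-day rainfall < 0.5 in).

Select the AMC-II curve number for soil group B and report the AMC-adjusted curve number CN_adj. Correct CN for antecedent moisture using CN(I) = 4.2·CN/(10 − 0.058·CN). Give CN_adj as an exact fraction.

NRCS table: woods, fair condition, soil group B → CN(II) = 60
Adjust CN=60 to AMC I: 4.2·60/(10 − 0.058·60) → 252 ÷ (163/25) = 6300/163 ≈ 38.650

CN_adj = 6300/163 ≈ 38.650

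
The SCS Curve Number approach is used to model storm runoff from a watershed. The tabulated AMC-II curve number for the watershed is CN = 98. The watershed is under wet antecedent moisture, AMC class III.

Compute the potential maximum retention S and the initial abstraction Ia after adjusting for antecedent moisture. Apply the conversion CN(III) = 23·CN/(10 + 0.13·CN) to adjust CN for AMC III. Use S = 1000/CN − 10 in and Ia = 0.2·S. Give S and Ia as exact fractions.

S = 100/1127 in ≈ 0.089 in; Ia = 20/1127 in ≈ 0.018 in

Wet (AMC III): CN(III) = 23·98/(10 + 0.13·98) = 2254/(1137/50) = 112700/1137 ≈ 99.120
S = 1000/(112700/1137) − 10 = 100/1127 in ≈ 0.089 in
Initial abstraction Ia = S/5 = (100/1127)/5 = 20/1127 ≈ 0.018 in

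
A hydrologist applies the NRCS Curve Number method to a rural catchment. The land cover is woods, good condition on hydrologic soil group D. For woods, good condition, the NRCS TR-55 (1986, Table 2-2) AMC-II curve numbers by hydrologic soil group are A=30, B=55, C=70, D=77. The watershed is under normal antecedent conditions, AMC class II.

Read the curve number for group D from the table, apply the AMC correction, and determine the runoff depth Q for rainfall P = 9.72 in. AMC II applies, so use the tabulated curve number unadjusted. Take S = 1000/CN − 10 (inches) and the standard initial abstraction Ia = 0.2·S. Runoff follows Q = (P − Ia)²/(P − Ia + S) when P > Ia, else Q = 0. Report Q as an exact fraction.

Q = 308388721/44873675 in ≈ 6.872 in

NRCS table: woods, good condition, soil group D → CN(II) = 77
CN(II) = 77; AMC II needs no correction.
S = 1000/77 − 10 = 230/77 in ≈ 2.987 in
Ia = 0.2S: 0.2·2.987 = 0.597 in (exactly 46/77)
P − Ia = 9.720 − 0.597 = 17561/1925 ≈ 9.123 in (> 0, runoff occurs)
Q = (17561/1925)²/((17561/1925) + 230/77) = (308388721/3705625)/(23311/1925) = 308388721/44873675 in ≈ 6.872 in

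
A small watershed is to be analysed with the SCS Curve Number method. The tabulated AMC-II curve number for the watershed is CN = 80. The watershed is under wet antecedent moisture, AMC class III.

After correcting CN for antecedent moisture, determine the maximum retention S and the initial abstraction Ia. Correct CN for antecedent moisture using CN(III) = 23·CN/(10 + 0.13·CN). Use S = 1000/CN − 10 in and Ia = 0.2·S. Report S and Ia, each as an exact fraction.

Adjust CN=80 to AMC III: 23·80/(10 + 0.13·80) → 1840 ÷ (102/5) = 4600/51 ≈ 90.196
Retention S: 1000/CN − 10 with CN=90.196 → S = 25/23 ≈ 1.087 in
Initial abstraction Ia = S/5 = (25/23)/5 = 5/23 ≈ 0.217 in

S = 25/23 in ≈ 1.087 in; Ia = 5/23 in ≈ 0.217 in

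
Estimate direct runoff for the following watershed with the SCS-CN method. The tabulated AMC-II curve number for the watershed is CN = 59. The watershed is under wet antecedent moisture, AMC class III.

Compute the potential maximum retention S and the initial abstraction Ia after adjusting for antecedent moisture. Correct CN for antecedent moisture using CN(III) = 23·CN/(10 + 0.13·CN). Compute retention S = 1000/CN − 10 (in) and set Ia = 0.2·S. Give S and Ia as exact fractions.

S = 4100/1357 in ≈ 3.021 in; Ia = 820/1357 in ≈ 0.604 in

CN(III) from CN(II)=59: (23·59)/(10 + 0.13·59) = 135700/1767 ≈ 76.797
S = 1000/(135700/1767) − 10 = 4100/1357 in ≈ 3.021 in
Ia = 0.2·(4100/1357) = 820/1357 in ≈ 0.604 in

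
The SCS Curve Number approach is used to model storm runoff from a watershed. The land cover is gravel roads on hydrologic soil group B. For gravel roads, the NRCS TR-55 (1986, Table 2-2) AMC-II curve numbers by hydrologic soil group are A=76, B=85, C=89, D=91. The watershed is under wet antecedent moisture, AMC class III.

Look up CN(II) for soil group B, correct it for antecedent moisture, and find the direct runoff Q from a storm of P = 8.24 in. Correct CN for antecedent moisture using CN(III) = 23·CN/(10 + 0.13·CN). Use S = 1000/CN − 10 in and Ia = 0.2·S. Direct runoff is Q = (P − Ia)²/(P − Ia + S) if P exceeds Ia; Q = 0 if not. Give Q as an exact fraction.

NRCS table: gravel roads, soil group B → CN(II) = 85
CN(III) from CN(II)=85: (23·85)/(10 + 0.13·85) = 39100/421 ≈ 92.874
Max retention: S = 1000/(39100/421) − 10 = 300/391 in (≈ 0.767 in)
Ia = 0.2S: 0.2·0.767 = 0.153 in (exactly 60/391)
Since P=8.240 > Ia=0.153: effective rainfall P−Ia = 79046/9775 in
Q: (79046/9775)² ÷ (86546/9775) = 3124135058/422993575 in (≈ 7.386 in)

Q = 3124135058/422993575 in ≈ 7.386 in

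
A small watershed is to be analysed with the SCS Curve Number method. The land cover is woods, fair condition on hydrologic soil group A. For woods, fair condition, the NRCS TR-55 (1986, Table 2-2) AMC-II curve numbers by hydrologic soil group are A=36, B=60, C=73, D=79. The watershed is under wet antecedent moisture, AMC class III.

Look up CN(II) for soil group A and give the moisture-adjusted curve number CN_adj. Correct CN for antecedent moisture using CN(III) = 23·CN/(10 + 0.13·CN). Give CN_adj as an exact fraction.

CN_adj = 20700/367 ≈ 56.403

NRCS table: woods, fair condition, soil group A → CN(II) = 36
CN(III) from CN(II)=36: (23·36)/(10 + 0.13·36) = 20700/367 ≈ 56.403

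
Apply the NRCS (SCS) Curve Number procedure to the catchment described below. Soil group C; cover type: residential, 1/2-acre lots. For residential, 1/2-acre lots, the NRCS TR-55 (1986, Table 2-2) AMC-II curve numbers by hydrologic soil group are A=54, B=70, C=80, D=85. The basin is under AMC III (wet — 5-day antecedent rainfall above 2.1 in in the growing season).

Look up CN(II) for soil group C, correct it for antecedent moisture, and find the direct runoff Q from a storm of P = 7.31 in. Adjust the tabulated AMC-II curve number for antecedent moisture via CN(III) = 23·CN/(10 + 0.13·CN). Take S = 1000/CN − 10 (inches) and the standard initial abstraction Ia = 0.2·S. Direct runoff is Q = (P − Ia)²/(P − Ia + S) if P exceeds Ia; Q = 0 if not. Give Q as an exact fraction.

NRCS table: residential, 1/2-acre lots, soil group C → CN(II) = 80
Wet (AMC III): CN(III) = 23·80/(10 + 0.13·80) = 1840/(102/5) = 4600/51 ≈ 90.196
S = 1000/(4600/51) − 10 = 25/23 in ≈ 1.087 in
Ia = 0.2S: 0.2·1.087 = 0.217 in (exactly 5/23)
P − Ia = 7.310 − 0.217 = 16313/2300 ≈ 7.093 in (> 0, runoff occurs)
Runoff Q = (P−Ia)²/(P−Ia+S) = (7.093)²/(7.093+1.087) = 266113969/43269900 ≈ 6.150 in

Q = 266113969/43269900 in ≈ 6.150 in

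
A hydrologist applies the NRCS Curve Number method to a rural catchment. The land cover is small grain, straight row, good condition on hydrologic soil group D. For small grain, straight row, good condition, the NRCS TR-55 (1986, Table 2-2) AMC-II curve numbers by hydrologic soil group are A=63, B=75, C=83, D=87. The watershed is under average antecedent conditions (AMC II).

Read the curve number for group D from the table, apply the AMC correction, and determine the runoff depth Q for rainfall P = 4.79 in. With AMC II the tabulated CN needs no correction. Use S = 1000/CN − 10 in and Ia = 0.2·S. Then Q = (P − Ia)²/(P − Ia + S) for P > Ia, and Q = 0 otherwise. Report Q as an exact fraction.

Q = 1526699329/453035100 in ≈ 3.370 in

NRCS table: small grain, straight row, good condition, soil group D → CN(II) = 87
AMC II — tabulated CN = 87 applies directly.
Retention S: 1000/CN − 10 with CN=87.000 → S = 130/87 ≈ 1.494 in
Ia = 0.2S: 0.2·1.494 = 0.299 in (exactly 26/87)
P − Ia = 4.790 − 0.299 = 39073/8700 ≈ 4.491 in (> 0, runoff occurs)
Q = (39073/8700)²/((39073/8700) + 130/87) = (1526699329/75690000)/(52073/8700) = 1526699329/453035100 in ≈ 3.370 in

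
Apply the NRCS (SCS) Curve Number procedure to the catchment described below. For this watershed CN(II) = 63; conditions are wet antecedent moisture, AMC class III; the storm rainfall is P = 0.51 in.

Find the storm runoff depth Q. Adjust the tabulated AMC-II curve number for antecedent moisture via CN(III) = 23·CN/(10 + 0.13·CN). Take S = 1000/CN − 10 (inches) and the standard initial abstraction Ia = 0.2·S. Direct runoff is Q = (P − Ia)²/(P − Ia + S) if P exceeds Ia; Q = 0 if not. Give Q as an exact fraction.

Q = 0 in ≈ 0.000 in

Wet (AMC III): CN(III) = 23·63/(10 + 0.13·63) = 1449/(1819/100) = 144900/1819 ≈ 79.659
Max retention: S = 1000/(144900/1819) − 10 = 3700/1449 in (≈ 2.553 in)
Initial abstraction Ia = S/5 = (3700/1449)/5 = 740/1449 ≈ 0.511 in
P = 0.510 ≤ Ia = 0.511 in: entire storm abstracted, Q = 0.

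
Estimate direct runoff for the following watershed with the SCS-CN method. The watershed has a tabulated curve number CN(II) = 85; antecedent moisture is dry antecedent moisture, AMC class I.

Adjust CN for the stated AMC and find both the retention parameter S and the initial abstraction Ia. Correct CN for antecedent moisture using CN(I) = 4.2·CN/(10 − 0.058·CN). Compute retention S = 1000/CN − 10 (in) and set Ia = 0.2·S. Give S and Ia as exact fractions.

CN(I) from CN(II)=85: (4.2·85)/(10 − 0.058·85) = 11900/169 ≈ 70.414
Retention S: 1000/CN − 10 with CN=70.414 → S = 500/119 ≈ 4.202 in
Initial abstraction Ia = S/5 = (500/119)/5 = 100/119 ≈ 0.840 in

S = 500/119 in ≈ 4.202 in; Ia = 100/119 in ≈ 0.840 in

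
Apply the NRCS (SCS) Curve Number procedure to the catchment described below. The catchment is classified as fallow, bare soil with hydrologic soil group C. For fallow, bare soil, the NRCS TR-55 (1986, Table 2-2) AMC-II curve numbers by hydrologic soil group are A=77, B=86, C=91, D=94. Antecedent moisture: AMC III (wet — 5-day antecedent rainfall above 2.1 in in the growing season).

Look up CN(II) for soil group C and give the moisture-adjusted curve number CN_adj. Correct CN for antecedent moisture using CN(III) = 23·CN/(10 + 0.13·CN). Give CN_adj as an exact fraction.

CN_adj = 209300/2183 ≈ 95.877

NRCS table: fallow, bare soil, soil group C → CN(II) = 91
Adjust CN=91 to AMC III: 23·91/(10 + 0.13·91) → 2093 ÷ (2183/100) = 209300/2183 ≈ 95.877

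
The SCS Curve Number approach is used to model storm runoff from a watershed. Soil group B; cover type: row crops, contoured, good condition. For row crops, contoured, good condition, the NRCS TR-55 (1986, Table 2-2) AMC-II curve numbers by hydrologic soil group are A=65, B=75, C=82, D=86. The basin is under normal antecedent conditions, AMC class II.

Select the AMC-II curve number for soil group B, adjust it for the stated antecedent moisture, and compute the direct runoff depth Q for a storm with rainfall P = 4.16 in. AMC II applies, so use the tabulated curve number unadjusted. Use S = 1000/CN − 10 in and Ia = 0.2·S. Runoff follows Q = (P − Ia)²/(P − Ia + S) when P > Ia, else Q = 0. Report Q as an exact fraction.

Q = 17161/9600 in ≈ 1.788 in

NRCS table: row crops, contoured, good condition, soil group B → CN(II) = 75
AMC II — tabulated CN = 75 applies directly.
S = 1000/75 − 10 = 10/3 in ≈ 3.333 in
Ia = 0.2·(10/3) = 2/3 in ≈ 0.667 in
P − Ia = 4.160 − 0.667 = 262/75 ≈ 3.493 in (> 0, runoff occurs)
Q = (262/75)²/((262/75) + 10/3) = (68644/5625)/(512/75) = 17161/9600 in ≈ 1.788 in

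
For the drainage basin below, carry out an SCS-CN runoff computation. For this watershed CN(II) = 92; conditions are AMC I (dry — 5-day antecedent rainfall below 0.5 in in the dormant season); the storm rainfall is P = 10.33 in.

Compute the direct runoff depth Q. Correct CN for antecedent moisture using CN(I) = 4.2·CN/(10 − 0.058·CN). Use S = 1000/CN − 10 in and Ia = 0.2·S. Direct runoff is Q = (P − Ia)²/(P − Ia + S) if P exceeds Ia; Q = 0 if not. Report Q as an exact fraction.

Dry (AMC I): CN(I) = 4.2·92/(10 − 0.058·92) = (1932/5)/(583/125) = 48300/583 ≈ 82.847
S = 1000/(48300/583) − 10 = 1000/483 in ≈ 2.070 in
Initial abstraction Ia = S/5 = (1000/483)/5 = 200/483 ≈ 0.414 in
Since P=10.330 > Ia=0.414: effective rainfall P−Ia = 478939/48300 in
Q = (478939/48300)²/((478939/48300) + 1000/483) = (229382565721/2332890000)/(578939/48300) = 229382565721/27962753700 in ≈ 8.203 in

Q = 229382565721/27962753700 in ≈ 8.203 in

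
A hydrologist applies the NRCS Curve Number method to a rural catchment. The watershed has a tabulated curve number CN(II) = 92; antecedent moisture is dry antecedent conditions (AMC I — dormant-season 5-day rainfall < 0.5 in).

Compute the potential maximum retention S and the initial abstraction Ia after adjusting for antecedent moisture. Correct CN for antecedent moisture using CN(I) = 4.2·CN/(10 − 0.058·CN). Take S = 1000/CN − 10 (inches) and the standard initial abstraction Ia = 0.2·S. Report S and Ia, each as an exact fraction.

S = 1000/483 in ≈ 2.070 in; Ia = 200/483 in ≈ 0.414 in

CN(I) from CN(II)=92: (4.2·92)/(10 − 0.058·92) = 48300/583 ≈ 82.847
Max retention: S = 1000/(48300/583) − 10 = 1000/483 in (≈ 2.070 in)
Initial abstraction Ia = S/5 = (1000/483)/5 = 200/483 ≈ 0.414 in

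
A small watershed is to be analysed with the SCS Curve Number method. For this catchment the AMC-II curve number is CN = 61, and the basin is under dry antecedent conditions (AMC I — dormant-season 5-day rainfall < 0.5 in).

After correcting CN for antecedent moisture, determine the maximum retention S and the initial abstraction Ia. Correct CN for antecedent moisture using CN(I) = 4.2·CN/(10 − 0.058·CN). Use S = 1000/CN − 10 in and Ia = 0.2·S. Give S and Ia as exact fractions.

S = 6500/427 in ≈ 15.222 in; Ia = 1300/427 in ≈ 3.044 in

Dry (AMC I): CN(I) = 4.2·61/(10 − 0.058·61) = (1281/5)/(3231/500) = 42700/1077 ≈ 39.647
S = 1000/(42700/1077) − 10 = 6500/427 in ≈ 15.222 in
Ia = 0.2·(6500/427) = 1300/427 in ≈ 3.044 in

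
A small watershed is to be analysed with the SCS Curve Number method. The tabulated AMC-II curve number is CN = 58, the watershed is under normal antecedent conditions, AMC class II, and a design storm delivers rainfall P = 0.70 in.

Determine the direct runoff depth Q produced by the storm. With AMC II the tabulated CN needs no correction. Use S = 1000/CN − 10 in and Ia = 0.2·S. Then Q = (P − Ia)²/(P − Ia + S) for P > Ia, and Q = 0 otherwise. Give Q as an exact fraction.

Average conditions: CN = 58 (no AMC adjustment).
Retention S: 1000/CN − 10 with CN=58.000 → S = 210/29 ≈ 7.241 in
Ia = 0.2S: 0.2·7.241 = 1.448 in (exactly 42/29)
P = 0.700 ≤ Ia = 1.448 in: entire storm abstracted, Q = 0.

Q = 0 in ≈ 0.000 in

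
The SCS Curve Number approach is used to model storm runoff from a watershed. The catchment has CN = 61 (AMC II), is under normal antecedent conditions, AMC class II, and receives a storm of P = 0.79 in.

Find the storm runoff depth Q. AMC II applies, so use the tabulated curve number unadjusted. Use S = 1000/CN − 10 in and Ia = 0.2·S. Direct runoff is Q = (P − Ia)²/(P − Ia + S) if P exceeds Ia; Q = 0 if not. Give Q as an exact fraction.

Q = 0 in ≈ 0.000 in

AMC II — tabulated CN = 61 applies directly.
S = 1000/61 − 10 = 390/61 in ≈ 6.393 in
Ia = 0.2·(390/61) = 78/61 in ≈ 1.279 in
P = 0.790 ≤ Ia = 1.279 in: entire storm abstracted, Q = 0.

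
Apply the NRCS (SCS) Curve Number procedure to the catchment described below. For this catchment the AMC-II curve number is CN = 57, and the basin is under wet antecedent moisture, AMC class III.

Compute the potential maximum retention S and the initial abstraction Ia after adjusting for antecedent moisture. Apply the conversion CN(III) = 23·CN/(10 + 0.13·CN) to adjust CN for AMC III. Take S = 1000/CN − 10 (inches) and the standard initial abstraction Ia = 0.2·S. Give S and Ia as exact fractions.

CN(III) from CN(II)=57: (23·57)/(10 + 0.13·57) = 131100/1741 ≈ 75.302
S = 1000/(131100/1741) − 10 = 4300/1311 in ≈ 3.280 in
Ia = 0.2·(4300/1311) = 860/1311 in ≈ 0.656 in

S = 4300/1311 in ≈ 3.280 in; Ia = 860/1311 in ≈ 0.656 in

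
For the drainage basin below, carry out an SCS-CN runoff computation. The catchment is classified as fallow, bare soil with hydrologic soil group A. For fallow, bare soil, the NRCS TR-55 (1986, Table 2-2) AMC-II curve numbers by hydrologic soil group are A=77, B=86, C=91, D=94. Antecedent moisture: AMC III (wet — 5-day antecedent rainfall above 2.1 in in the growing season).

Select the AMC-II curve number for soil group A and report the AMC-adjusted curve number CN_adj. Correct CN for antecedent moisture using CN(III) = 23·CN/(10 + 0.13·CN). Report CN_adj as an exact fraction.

CN_adj = 7700/87 ≈ 88.506

NRCS table: fallow, bare soil, soil group A → CN(II) = 77
Adjust CN=77 to AMC III: 23·77/(10 + 0.13·77) → 1771 ÷ (2001/100) = 7700/87 ≈ 88.506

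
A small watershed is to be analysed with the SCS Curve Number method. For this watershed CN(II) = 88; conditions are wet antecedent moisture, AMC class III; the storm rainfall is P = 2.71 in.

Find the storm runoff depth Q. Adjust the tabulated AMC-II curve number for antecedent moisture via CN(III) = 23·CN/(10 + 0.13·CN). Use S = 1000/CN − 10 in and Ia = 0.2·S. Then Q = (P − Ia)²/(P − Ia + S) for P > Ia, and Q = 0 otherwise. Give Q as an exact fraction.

Q = 4298506969/2038243900 in ≈ 2.109 in

Wet (AMC III): CN(III) = 23·88/(10 + 0.13·88) = 2024/(536/25) = 6325/67 ≈ 94.403
Retention S: 1000/CN − 10 with CN=94.403 → S = 150/253 ≈ 0.593 in
Initial abstraction Ia = S/5 = (150/253)/5 = 30/253 ≈ 0.119 in
Since P=2.710 > Ia=0.119: effective rainfall P−Ia = 65563/25300 in
Runoff Q = (P−Ia)²/(P−Ia+S) = (2.591)²/(2.591+0.593) = 4298506969/2038243900 ≈ 2.109 in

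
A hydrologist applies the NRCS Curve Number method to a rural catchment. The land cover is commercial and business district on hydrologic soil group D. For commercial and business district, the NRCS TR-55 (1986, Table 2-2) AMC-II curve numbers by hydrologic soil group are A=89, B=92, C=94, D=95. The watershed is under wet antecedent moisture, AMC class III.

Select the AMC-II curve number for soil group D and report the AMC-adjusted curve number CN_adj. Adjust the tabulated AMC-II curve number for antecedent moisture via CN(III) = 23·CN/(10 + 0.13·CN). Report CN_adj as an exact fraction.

NRCS table: commercial and business district, soil group D → CN(II) = 95
CN(III) from CN(II)=95: (23·95)/(10 + 0.13·95) = 43700/447 ≈ 97.763

CN_adj = 43700/447 ≈ 97.763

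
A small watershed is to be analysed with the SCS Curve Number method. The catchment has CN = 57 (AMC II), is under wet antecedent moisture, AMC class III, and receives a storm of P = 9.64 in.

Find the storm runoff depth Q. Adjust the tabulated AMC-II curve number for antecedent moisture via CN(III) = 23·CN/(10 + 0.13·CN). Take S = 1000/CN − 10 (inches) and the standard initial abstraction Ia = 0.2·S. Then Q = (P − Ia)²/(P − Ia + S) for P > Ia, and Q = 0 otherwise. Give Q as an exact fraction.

Adjust CN=57 to AMC III: 23·57/(10 + 0.13·57) → 1311 ÷ (1741/100) = 131100/1741 ≈ 75.302
S = 1000/(131100/1741) − 10 = 4300/1311 in ≈ 3.280 in
Initial abstraction Ia = S/5 = (4300/1311)/5 = 860/1311 ≈ 0.656 in
Since P=9.640 > Ia=0.656: effective rainfall P−Ia = 294451/32775 in
Q: (294451/32775)² ÷ (401951/32775) = 86701391401/13173944025 in (≈ 6.581 in)

Q = 86701391401/13173944025 in ≈ 6.581 in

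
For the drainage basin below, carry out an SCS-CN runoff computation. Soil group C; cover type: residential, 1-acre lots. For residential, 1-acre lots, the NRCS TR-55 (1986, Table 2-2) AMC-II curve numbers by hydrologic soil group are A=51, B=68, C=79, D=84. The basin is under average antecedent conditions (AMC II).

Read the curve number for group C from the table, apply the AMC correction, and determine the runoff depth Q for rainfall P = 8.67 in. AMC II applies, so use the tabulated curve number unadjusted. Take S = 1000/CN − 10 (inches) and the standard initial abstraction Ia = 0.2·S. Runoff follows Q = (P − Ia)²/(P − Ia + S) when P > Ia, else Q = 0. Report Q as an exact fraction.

NRCS table: residential, 1-acre lots, soil group C → CN(II) = 79
CN(II) = 79; AMC II needs no correction.
S = 1000/79 − 10 = 210/79 in ≈ 2.658 in
Initial abstraction Ia = S/5 = (210/79)/5 = 42/79 ≈ 0.532 in
P − Ia = 8.670 − 0.532 = 64293/7900 ≈ 8.138 in (> 0, runoff occurs)
Q: (64293/7900)² ÷ (85293/7900) = 459287761/74868300 in (≈ 6.135 in)

Q = 459287761/74868300 in ≈ 6.135 in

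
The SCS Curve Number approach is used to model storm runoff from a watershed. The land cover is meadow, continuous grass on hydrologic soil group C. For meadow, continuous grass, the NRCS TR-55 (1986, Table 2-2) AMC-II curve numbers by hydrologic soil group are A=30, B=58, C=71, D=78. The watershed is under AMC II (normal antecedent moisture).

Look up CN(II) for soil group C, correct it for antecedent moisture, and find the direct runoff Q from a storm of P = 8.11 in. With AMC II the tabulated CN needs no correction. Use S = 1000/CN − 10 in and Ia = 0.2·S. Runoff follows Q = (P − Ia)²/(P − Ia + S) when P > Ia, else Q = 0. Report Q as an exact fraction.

Q = 2681271961/573545100 in ≈ 4.675 in

NRCS table: meadow, continuous grass, soil group C → CN(II) = 71
CN(II) = 71; AMC II needs no correction.
Max retention: S = 1000/71 − 10 = 290/71 in (≈ 4.085 in)
Ia = 0.2S: 0.2·4.085 = 0.817 in (exactly 58/71)
P − Ia = 8.110 − 0.817 = 51781/7100 ≈ 7.293 in (> 0, runoff occurs)
Q = (51781/7100)²/((51781/7100) + 290/71) = (2681271961/50410000)/(80781/7100) = 2681271961/573545100 in ≈ 4.675 in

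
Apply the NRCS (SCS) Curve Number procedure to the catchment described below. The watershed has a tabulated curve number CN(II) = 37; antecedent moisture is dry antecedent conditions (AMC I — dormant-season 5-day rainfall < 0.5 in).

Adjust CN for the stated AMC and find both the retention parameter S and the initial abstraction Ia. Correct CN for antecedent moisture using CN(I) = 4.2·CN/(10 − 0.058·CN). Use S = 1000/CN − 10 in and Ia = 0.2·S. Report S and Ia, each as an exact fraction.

S = 1500/37 in ≈ 40.541 in; Ia = 300/37 in ≈ 8.108 in

Adjust CN=37 to AMC I: 4.2·37/(10 − 0.058·37) → (777/5) ÷ (3927/500) = 3700/187 ≈ 19.786
Max retention: S = 1000/(3700/187) − 10 = 1500/37 in (≈ 40.541 in)
Initial abstraction Ia = S/5 = (1500/37)/5 = 300/37 ≈ 8.108 in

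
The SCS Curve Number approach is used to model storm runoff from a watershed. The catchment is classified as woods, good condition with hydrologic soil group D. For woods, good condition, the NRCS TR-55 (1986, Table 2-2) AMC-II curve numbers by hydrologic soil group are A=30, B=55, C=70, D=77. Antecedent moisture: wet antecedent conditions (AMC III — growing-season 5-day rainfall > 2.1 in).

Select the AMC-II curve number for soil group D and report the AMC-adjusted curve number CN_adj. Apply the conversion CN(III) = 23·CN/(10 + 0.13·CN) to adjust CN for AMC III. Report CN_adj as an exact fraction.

NRCS table: woods, good condition, soil group D → CN(II) = 77
Wet (AMC III): CN(III) = 23·77/(10 + 0.13·77) = 1771/(2001/100) = 7700/87 ≈ 88.506

CN_adj = 7700/87 ≈ 88.506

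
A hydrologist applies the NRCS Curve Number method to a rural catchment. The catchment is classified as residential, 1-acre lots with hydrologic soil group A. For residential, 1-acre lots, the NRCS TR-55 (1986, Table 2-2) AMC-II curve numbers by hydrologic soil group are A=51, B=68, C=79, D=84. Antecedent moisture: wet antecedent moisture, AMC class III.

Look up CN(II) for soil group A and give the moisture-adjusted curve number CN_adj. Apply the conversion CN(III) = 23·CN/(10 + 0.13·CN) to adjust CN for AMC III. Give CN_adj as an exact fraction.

NRCS table: residential, 1-acre lots, soil group A → CN(II) = 51
CN(III) from CN(II)=51: (23·51)/(10 + 0.13·51) = 117300/1663 ≈ 70.535

CN_adj = 117300/1663 ≈ 70.535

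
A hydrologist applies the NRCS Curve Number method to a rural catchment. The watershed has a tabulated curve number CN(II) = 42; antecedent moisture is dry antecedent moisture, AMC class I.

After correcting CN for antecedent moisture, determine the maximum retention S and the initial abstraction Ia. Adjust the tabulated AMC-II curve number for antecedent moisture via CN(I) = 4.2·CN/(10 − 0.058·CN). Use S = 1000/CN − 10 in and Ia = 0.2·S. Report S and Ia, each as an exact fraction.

S = 14500/441 in ≈ 32.880 in; Ia = 2900/441 in ≈ 6.576 in

Adjust CN=42 to AMC I: 4.2·42/(10 − 0.058·42) → (882/5) ÷ (1891/250) = 44100/1891 ≈ 23.321
S = 1000/(44100/1891) − 10 = 14500/441 in ≈ 32.880 in
Ia = 0.2·(14500/441) = 2900/441 in ≈ 6.576 in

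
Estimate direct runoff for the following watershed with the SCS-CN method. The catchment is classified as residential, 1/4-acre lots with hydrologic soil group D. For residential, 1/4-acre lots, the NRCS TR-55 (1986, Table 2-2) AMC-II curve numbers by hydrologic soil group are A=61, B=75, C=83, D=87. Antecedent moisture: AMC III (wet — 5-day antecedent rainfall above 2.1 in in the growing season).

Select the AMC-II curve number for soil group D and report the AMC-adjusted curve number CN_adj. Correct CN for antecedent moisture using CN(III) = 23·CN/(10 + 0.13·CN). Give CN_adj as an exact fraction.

CN_adj = 200100/2131 ≈ 93.900

NRCS table: residential, 1/4-acre lots, soil group D → CN(II) = 87
CN(III) from CN(II)=87: (23·87)/(10 + 0.13·87) = 200100/2131 ≈ 93.900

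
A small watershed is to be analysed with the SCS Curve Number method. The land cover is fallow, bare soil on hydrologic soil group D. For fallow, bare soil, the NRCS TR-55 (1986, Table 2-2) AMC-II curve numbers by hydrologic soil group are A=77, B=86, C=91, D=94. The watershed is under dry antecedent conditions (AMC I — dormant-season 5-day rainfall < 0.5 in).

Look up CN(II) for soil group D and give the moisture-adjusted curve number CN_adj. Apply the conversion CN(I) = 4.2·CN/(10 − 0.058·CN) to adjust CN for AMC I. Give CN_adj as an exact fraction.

CN_adj = 32900/379 ≈ 86.807

NRCS table: fallow, bare soil, soil group D → CN(II) = 94
Adjust CN=94 to AMC I: 4.2·94/(10 − 0.058·94) → (1974/5) ÷ (1137/250) = 32900/379 ≈ 86.807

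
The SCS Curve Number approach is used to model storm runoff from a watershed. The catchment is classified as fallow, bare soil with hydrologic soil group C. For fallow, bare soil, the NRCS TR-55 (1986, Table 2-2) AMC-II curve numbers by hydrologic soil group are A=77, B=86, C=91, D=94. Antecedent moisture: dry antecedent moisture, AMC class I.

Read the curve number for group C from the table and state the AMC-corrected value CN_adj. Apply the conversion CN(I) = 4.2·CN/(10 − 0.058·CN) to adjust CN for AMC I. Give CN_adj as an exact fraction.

CN_adj = 63700/787 ≈ 80.940

NRCS table: fallow, bare soil, soil group C → CN(II) = 91
CN(I) from CN(II)=91: (4.2·91)/(10 − 0.058·91) = 63700/787 ≈ 80.940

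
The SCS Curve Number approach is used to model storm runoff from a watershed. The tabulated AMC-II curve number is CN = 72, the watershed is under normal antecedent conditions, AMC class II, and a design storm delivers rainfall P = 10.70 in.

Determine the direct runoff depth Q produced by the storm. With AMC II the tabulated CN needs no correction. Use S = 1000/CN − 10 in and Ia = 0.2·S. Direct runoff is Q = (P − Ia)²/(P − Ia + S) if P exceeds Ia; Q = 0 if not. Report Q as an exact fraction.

Q = 797449/111870 in ≈ 7.128 in

AMC II — tabulated CN = 72 applies directly.
Retention S: 1000/CN − 10 with CN=72.000 → S = 35/9 ≈ 3.889 in
Ia = 0.2·(35/9) = 7/9 in ≈ 0.778 in
P − Ia = 10.700 − 0.778 = 893/90 ≈ 9.922 in (> 0, runoff occurs)
Runoff Q = (P−Ia)²/(P−Ia+S) = (9.922)²/(9.922+3.889) = 797449/111870 ≈ 7.128 in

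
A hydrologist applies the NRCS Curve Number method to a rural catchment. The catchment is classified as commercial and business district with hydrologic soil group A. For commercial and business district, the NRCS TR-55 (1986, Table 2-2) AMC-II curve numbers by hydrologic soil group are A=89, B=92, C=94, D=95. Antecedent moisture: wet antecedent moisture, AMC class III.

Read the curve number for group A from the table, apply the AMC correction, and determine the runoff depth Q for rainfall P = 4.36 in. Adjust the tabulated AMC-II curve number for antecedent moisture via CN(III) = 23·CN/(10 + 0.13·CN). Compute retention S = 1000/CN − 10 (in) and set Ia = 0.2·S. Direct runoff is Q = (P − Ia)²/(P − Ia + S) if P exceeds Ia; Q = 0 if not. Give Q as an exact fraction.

Q = 47359770129/12544169525 in ≈ 3.775 in

NRCS table: commercial and business district, soil group A → CN(II) = 89
Wet (AMC III): CN(III) = 23·89/(10 + 0.13·89) = 2047/(2157/100) = 204700/2157 ≈ 94.900
Max retention: S = 1000/(204700/2157) − 10 = 1100/2047 in (≈ 0.537 in)
Ia = 0.2·(1100/2047) = 220/2047 in ≈ 0.107 in
P − Ia = 4.360 − 0.107 = 217623/51175 ≈ 4.253 in (> 0, runoff occurs)
Q = (217623/51175)²/((217623/51175) + 1100/2047) = (47359770129/2618880625)/(245123/51175) = 47359770129/12544169525 in ≈ 3.775 in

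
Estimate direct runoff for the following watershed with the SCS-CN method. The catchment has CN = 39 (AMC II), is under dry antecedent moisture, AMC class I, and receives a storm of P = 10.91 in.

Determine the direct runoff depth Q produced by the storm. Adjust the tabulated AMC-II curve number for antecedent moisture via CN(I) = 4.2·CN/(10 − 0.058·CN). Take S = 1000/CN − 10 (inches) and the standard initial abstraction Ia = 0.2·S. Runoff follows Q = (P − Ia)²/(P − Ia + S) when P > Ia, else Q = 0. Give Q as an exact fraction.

Q = 80388693841/273016025100 in ≈ 0.294 in

CN(I) from CN(II)=39: (4.2·39)/(10 − 0.058·39) = 81900/3869 ≈ 21.168
Retention S: 1000/CN − 10 with CN=21.168 → S = 30500/819 ≈ 37.241 in
Ia = 0.2·(30500/819) = 6100/819 in ≈ 7.448 in
Since P=10.910 > Ia=7.448: effective rainfall P−Ia = 283529/81900 in
Q = (283529/81900)²/((283529/81900) + 30500/819) = (80388693841/6707610000)/(3333529/81900) = 80388693841/273016025100 in ≈ 0.294 in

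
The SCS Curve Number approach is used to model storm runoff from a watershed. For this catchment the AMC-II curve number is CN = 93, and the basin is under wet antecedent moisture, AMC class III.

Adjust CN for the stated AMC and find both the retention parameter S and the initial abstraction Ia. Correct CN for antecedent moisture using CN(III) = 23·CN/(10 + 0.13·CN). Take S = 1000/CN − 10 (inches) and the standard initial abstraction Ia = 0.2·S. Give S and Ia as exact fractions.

CN(III) from CN(II)=93: (23·93)/(10 + 0.13·93) = 213900/2209 ≈ 96.831
Retention S: 1000/CN − 10 with CN=96.831 → S = 700/2139 ≈ 0.327 in
Ia = 0.2S: 0.2·0.327 = 0.065 in (exactly 140/2139)

S = 700/2139 in ≈ 0.327 in; Ia = 140/2139 in ≈ 0.065 in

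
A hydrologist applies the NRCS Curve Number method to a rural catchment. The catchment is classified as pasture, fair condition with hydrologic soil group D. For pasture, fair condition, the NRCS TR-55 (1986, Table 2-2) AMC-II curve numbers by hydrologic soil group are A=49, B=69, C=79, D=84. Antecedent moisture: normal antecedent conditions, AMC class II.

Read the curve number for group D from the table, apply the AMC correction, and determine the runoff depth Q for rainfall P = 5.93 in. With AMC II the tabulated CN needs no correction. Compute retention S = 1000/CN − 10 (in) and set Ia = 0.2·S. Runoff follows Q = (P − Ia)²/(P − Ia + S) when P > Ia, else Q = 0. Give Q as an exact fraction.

Q = 135792409/32871300 in ≈ 4.131 in

NRCS table: pasture, fair condition, soil group D → CN(II) = 84
AMC II — tabulated CN = 84 applies directly.
Retention S: 1000/CN − 10 with CN=84.000 → S = 40/21 ≈ 1.905 in
Ia = 0.2S: 0.2·1.905 = 0.381 in (exactly 8/21)
Excess rainfall: 5.930 − 0.381 = 5.549 in; P > Ia so Q > 0
Runoff Q = (P−Ia)²/(P−Ia+S) = (5.549)²/(5.549+1.905) = 135792409/32871300 ≈ 4.131 in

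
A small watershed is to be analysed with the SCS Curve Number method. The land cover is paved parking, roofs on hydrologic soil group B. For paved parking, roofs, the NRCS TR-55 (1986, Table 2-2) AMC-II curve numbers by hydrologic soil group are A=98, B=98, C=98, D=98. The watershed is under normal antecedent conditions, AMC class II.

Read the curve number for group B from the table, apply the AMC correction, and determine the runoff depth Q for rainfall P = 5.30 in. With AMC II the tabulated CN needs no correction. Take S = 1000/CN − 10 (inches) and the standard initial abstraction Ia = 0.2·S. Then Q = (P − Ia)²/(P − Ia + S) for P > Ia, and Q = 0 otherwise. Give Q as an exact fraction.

Q = 6640929/1311730 in ≈ 5.063 in

NRCS table: paved parking, roofs, soil group B → CN(II) = 98
AMC II — tabulated CN = 98 applies directly.
Retention S: 1000/CN − 10 with CN=98.000 → S = 10/49 ≈ 0.204 in
Ia = 0.2S: 0.2·0.204 = 0.041 in (exactly 2/49)
Since P=5.300 > Ia=0.041: effective rainfall P−Ia = 2577/490 in
Q: (2577/490)² ÷ (2677/490) = 6640929/1311730 in (≈ 5.063 in)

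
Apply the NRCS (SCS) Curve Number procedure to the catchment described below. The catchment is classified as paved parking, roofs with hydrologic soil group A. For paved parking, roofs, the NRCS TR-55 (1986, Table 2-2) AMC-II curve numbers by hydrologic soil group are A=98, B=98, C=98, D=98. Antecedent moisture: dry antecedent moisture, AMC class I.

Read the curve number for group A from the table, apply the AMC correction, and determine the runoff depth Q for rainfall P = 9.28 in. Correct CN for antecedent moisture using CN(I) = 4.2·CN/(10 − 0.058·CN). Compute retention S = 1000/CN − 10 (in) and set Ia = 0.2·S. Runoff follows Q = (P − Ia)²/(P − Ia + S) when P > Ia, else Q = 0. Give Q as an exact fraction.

Q = 6975458498/799815975 in ≈ 8.721 in

NRCS table: paved parking, roofs, soil group A → CN(II) = 98
CN(I) from CN(II)=98: (4.2·98)/(10 − 0.058·98) = 102900/1079 ≈ 95.366
Max retention: S = 1000/(102900/1079) − 10 = 500/1029 in (≈ 0.486 in)
Ia = 0.2·(500/1029) = 100/1029 in ≈ 0.097 in
Since P=9.280 > Ia=0.097: effective rainfall P−Ia = 236228/25725 in
Runoff Q = (P−Ia)²/(P−Ia+S) = (9.183)²/(9.183+0.486) = 6975458498/799815975 ≈ 8.721 in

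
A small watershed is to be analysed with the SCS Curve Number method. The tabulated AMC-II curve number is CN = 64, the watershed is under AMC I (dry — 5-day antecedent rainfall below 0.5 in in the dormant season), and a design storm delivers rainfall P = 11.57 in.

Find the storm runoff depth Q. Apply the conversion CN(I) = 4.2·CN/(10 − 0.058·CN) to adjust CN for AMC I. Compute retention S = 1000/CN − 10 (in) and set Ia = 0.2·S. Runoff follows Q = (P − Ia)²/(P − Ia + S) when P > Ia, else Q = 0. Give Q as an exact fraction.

Dry (AMC I): CN(I) = 4.2·64/(10 − 0.058·64) = (1344/5)/(786/125) = 5600/131 ≈ 42.748
Retention S: 1000/CN − 10 with CN=42.748 → S = 375/28 ≈ 13.393 in
Ia = 0.2·(375/28) = 75/28 in ≈ 2.679 in
Since P=11.570 > Ia=2.679: effective rainfall P−Ia = 1556/175 in
Q = (1556/175)²/((1556/175) + 375/28) = (2421136/30625)/(15599/700) = 9684544/2729825 in ≈ 3.548 in

Q = 9684544/2729825 in ≈ 3.548 in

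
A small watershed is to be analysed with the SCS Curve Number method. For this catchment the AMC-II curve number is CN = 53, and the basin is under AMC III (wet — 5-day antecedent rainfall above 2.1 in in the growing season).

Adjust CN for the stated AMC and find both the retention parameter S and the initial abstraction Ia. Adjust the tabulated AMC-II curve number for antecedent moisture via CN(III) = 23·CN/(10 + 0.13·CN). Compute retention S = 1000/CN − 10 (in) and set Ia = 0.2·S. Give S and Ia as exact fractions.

S = 4700/1219 in ≈ 3.856 in; Ia = 940/1219 in ≈ 0.771 in

Adjust CN=53 to AMC III: 23·53/(10 + 0.13·53) → 1219 ÷ (1689/100) = 121900/1689 ≈ 72.173
S = 1000/(121900/1689) − 10 = 4700/1219 in ≈ 3.856 in
Initial abstraction Ia = S/5 = (4700/1219)/5 = 940/1219 ≈ 0.771 in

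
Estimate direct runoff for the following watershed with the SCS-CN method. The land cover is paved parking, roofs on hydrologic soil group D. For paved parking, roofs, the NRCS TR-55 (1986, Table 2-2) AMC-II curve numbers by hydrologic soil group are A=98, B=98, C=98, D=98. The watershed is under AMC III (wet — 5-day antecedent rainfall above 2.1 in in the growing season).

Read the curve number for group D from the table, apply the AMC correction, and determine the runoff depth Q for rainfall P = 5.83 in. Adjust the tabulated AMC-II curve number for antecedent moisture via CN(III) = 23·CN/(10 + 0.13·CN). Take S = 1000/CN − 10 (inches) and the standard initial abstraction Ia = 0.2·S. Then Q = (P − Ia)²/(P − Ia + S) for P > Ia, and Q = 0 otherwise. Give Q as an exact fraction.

Q = 429078711681/74950120700 in ≈ 5.725 in

NRCS table: paved parking, roofs, soil group D → CN(II) = 98
Adjust CN=98 to AMC III: 23·98/(10 + 0.13·98) → 2254 ÷ (1137/50) = 112700/1137 ≈ 99.120
Max retention: S = 1000/(112700/1137) − 10 = 100/1127 in (≈ 0.089 in)
Initial abstraction Ia = S/5 = (100/1127)/5 = 20/1127 ≈ 0.018 in
Excess rainfall: 5.830 − 0.018 = 5.812 in; P > Ia so Q > 0
Q: (655041/112700)² ÷ (665041/112700) = 429078711681/74950120700 in (≈ 5.725 in)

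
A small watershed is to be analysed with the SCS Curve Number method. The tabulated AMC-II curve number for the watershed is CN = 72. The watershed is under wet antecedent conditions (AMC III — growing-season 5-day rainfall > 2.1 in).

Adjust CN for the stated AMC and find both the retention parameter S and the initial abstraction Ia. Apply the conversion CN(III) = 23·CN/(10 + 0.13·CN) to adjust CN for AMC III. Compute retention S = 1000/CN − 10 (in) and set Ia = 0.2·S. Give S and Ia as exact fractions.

Wet (AMC III): CN(III) = 23·72/(10 + 0.13·72) = 1656/(484/25) = 10350/121 ≈ 85.537
S = 1000/(10350/121) − 10 = 350/207 in ≈ 1.691 in
Ia = 0.2·(350/207) = 70/207 in ≈ 0.338 in

S = 350/207 in ≈ 1.691 in; Ia = 70/207 in ≈ 0.338 in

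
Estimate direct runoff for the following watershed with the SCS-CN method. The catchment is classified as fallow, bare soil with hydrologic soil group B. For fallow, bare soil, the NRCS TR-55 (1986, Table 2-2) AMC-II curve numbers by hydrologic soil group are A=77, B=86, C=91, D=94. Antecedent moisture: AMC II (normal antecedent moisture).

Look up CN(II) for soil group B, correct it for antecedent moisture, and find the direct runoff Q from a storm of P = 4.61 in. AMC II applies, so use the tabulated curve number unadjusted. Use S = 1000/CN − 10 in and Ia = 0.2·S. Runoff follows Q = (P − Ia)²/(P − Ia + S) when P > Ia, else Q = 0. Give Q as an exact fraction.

NRCS table: fallow, bare soil, soil group B → CN(II) = 86
AMC II — tabulated CN = 86 applies directly.
S = 1000/86 − 10 = 70/43 in ≈ 1.628 in
Ia = 0.2S: 0.2·1.628 = 0.326 in (exactly 14/43)
Since P=4.610 > Ia=0.326: effective rainfall P−Ia = 18423/4300 in
Q = (18423/4300)²/((18423/4300) + 70/43) = (339406929/18490000)/(25423/4300) = 339406929/109318900 in ≈ 3.105 in

Q = 339406929/109318900 in ≈ 3.105 in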